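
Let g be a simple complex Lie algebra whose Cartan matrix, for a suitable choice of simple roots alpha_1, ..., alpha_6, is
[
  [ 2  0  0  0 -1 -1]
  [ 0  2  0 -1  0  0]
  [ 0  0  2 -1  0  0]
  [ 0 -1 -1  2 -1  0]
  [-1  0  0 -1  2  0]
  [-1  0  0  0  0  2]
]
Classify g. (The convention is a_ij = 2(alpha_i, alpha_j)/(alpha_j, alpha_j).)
The matrix has rank 6 with 2's on the diagonal. Reading the off-diagonal entries as Dynkin edges (a single edge where a_ij = a_ji = -1; a double or triple edge where a_ij * a_ji = 2 or 3), the diagram is a chain of 4 nodes with a fork of two nodes at one end (D_6). One simple-root ordering that puts it in standard form is (alpha_6, alpha_1, alpha_5, alpha_4, alpha_3, alpha_2). So the algebra is type D_6, i.e. so(12).

D6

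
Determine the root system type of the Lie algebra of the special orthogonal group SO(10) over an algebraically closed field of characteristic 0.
This is so(10) with 10 even, which has dimension 10(10-1)/2 = 45 and rank 10/2 = 5. In the classification of classical Lie algebras, the orthogonal algebra so(2n) in an even number of variables has type D_n; here n = 5, so the Dynkin diagram is a chain of 3 nodes with a fork of two nodes at one end (D_5). Hence the type is D_5.

D5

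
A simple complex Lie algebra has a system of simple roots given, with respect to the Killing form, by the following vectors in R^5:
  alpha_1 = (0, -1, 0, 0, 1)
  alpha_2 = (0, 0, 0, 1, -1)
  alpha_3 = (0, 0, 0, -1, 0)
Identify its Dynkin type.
Compute the Cartan integers a_ij = 2(alpha_i, alpha_j)/(alpha_j, alpha_j); the resulting 3x3 Cartan matrix is
[[2, -1, 0], [-1, 2, -2], [0, -1, 2]].
The roots have two lengths (squared-length ratio 2:1); the short ones are alpha_{3}. The associated Dynkin diagram is a chain of 3 nodes with a double edge at one end; the terminal node there is the unique short simple root (B_3), so the type is B_3 (the algebra so(7)).

B3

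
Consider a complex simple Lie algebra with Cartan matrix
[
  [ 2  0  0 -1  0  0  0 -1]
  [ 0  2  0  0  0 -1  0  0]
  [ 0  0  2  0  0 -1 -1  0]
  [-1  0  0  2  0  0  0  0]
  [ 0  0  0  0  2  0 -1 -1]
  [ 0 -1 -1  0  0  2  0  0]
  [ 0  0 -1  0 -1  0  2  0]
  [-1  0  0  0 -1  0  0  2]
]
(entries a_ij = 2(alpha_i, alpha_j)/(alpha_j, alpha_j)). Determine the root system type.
The matrix has rank 8 with 2's on the diagonal. Reading the off-diagonal entries as Dynkin edges (a single edge where a_ij = a_ji = -1; a double or triple edge where a_ij * a_ji = 2 or 3), the diagram is a chain of 8 nodes with single edges (A_8). One simple-root ordering that puts it in standard form is (alpha_4, alpha_1, alpha_8, alpha_5, alpha_7, alpha_3, alpha_6, alpha_2). So the algebra is type A_8, i.e. sl(9).

A_8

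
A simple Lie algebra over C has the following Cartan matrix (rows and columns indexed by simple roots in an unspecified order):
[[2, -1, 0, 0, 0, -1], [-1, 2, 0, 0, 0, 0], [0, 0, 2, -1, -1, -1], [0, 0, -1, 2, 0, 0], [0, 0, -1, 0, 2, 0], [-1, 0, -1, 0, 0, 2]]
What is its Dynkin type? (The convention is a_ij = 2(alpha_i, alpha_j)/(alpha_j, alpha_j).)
The matrix has rank 6 with 2's on the diagonal. Reading the off-diagonal entries as Dynkin edges (a single edge where a_ij = a_ji = -1; a double or triple edge where a_ij * a_ji = 2 or 3), the diagram is a chain of 4 nodes with a fork of two nodes at one end (D_6). One simple-root ordering that puts it in standard form is (alpha_2, alpha_1, alpha_6, alpha_3, alpha_5, alpha_4). So the algebra is type D_6, i.e. so(12).

D_6 (so(12))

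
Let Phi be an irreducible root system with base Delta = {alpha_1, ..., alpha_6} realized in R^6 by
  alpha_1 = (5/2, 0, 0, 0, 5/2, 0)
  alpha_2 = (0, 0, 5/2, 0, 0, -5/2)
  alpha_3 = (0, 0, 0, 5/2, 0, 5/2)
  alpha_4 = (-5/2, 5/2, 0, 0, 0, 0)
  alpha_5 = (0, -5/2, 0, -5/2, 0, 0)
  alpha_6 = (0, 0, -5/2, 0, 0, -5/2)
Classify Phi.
type D_6

Compute the Cartan integers a_ij = 2(alpha_i, alpha_j)/(alpha_j, alpha_j); the resulting 6x6 Cartan matrix is
[[2, 0, 0, -1, 0, 0], [0, 2, -1, 0, 0, 0], [0, -1, 2, 0, -1, -1], [-1, 0, 0, 2, -1, 0], [0, 0, -1, -1, 2, 0], [0, 0, -1, 0, 0, 2]].
All simple roots have the same length, so the diagram is simply laced. The associated Dynkin diagram is a chain of 4 nodes with a fork of two nodes at one end (D_6), so the type is D_6 (the algebra so(12)).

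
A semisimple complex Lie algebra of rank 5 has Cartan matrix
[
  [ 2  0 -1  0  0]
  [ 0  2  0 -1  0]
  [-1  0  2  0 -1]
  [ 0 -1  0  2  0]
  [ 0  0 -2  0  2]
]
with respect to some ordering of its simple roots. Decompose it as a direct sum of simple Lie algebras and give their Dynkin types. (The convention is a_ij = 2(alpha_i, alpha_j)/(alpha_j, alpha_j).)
The diagram associated to this matrix has two connected components: the simple roots {alpha_2, alpha_4} form a chain of 2 nodes with single edges (A_2), and {alpha_1, alpha_3, alpha_5} form a chain of 3 nodes with a double edge at one end; the terminal node there is the unique long simple root (C_3). A semisimple Lie algebra decomposes uniquely as the direct sum of simple ideals, one per connected component of its Dynkin diagram, so g ≅ A_2 ⊕ C_3 (dimension 8 + 21 = 29).

A_2 (sl(3)) + C_3 (sp(6))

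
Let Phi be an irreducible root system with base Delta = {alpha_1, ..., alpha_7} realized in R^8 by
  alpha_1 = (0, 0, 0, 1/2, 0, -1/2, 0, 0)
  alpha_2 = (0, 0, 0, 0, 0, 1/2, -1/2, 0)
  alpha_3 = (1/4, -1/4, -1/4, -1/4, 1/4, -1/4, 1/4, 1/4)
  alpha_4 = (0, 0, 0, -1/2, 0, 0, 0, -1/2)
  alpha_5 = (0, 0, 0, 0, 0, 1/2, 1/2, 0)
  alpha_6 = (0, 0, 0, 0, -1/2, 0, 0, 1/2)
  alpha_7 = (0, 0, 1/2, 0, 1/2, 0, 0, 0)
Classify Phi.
E7

Compute the Cartan integers a_ij = 2(alpha_i, alpha_j)/(alpha_j, alpha_j); the resulting 7x7 Cartan matrix is
[[2, -1, 0, -1, -1, 0, 0], [-1, 2, -1, 0, 0, 0, 0], [0, -1, 2, 0, 0, 0, 0], [-1, 0, 0, 2, 0, -1, 0], [-1, 0, 0, 0, 2, 0, 0], [0, 0, 0, -1, 0, 2, -1], [0, 0, 0, 0, 0, -1, 2]].
All simple roots have the same length, so the diagram is simply laced. The associated Dynkin diagram is a chain of 6 nodes with one extra node attached to the third node from one end (E_7), so the type is E_7.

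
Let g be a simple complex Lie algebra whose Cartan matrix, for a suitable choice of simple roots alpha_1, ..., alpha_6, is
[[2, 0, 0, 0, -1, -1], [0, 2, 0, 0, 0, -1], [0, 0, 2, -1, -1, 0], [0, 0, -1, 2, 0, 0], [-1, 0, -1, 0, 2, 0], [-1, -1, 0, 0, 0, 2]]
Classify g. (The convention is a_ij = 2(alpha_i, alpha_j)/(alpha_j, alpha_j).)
type A_6

The matrix has rank 6 with 2's on the diagonal. Reading the off-diagonal entries as Dynkin edges (a single edge where a_ij = a_ji = -1; a double or triple edge where a_ij * a_ji = 2 or 3), the diagram is a chain of 6 nodes with single edges (A_6). One simple-root ordering that puts it in standard form is (alpha_4, alpha_3, alpha_5, alpha_1, alpha_6, alpha_2). So the algebra is type A_6, i.e. sl(7).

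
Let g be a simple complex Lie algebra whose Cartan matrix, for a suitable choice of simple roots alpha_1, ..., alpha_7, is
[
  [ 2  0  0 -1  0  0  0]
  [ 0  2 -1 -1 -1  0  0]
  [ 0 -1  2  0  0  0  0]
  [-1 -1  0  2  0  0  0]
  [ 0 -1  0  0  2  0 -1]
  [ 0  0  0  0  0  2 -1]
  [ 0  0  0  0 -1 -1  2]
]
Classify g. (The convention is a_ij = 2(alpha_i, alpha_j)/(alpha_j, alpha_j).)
E7

The matrix has rank 7 with 2's on the diagonal. Reading the off-diagonal entries as Dynkin edges (a single edge where a_ij = a_ji = -1; a double or triple edge where a_ij * a_ji = 2 or 3), the diagram is a chain of 6 nodes with one extra node attached to the third node from one end (E_7). One simple-root ordering that puts it in standard form is (alpha_1, alpha_3, alpha_4, alpha_2, alpha_5, alpha_7, alpha_6). So the algebra is type E_7.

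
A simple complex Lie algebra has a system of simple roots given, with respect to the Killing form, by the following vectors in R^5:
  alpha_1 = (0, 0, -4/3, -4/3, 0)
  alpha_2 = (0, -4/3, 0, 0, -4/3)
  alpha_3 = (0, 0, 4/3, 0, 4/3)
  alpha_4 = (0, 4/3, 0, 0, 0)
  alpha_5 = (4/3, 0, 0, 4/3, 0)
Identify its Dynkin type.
Compute the Cartan integers a_ij = 2(alpha_i, alpha_j)/(alpha_j, alpha_j); the resulting 5x5 Cartan matrix is
[[2, 0, -1, 0, -1], [0, 2, -1, -2, 0], [-1, -1, 2, 0, 0], [0, -1, 0, 2, 0], [-1, 0, 0, 0, 2]].
The roots have two lengths (squared-length ratio 2:1); the short ones are alpha_{4}. The associated Dynkin diagram is a chain of 5 nodes with a double edge at one end; the terminal node there is the unique short simple root (B_5), so the type is B_5 (the algebra so(11)).

B5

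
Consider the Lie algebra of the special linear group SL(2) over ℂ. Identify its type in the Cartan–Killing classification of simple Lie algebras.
This is sl(2), which has dimension 2^2 - 1 = 3 and rank 2 - 1 = 1 (a Cartan subalgebra is the diagonal traceless matrices). In the classification of classical Lie algebras, the special linear algebra sl(n+1) has type A_n; here n = 1, so the Dynkin diagram is a chain of 1 nodes with single edges (A_1). Hence the type is A_1.

A_1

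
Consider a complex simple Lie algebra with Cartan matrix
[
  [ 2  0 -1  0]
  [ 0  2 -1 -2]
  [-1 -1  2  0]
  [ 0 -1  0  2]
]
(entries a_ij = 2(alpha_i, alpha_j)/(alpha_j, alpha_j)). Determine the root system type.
The matrix has rank 4 with 2's on the diagonal. Reading the off-diagonal entries as Dynkin edges (a single edge where a_ij = a_ji = -1; a double or triple edge where a_ij * a_ji = 2 or 3), the diagram is a chain of 4 nodes with a double edge at one end; the terminal node there is the unique short simple root (B_4). One simple-root ordering that puts it in standard form is (alpha_1, alpha_3, alpha_2, alpha_4). So the algebra is type B_4, i.e. so(9).

B4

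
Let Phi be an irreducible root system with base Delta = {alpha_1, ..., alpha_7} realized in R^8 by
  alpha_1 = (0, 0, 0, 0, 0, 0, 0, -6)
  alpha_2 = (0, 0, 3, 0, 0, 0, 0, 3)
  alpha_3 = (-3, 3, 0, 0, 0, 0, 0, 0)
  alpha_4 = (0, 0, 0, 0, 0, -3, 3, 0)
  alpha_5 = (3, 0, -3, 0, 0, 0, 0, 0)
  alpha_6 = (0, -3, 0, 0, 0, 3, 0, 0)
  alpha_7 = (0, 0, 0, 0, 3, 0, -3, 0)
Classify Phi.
Compute the Cartan integers a_ij = 2(alpha_i, alpha_j)/(alpha_j, alpha_j); the resulting 7x7 Cartan matrix is
[[2, -2, 0, 0, 0, 0, 0], [-1, 2, 0, 0, -1, 0, 0], [0, 0, 2, 0, -1, -1, 0], [0, 0, 0, 2, 0, -1, -1], [0, -1, -1, 0, 2, 0, 0], [0, 0, -1, -1, 0, 2, 0], [0, 0, 0, -1, 0, 0, 2]].
The roots have two lengths (squared-length ratio 2:1); the short ones are alpha_{2,3,4,5,6,7}. The associated Dynkin diagram is a chain of 7 nodes with a double edge at one end; the terminal node there is the unique long simple root (C_7), so the type is C_7 (the algebra sp(14)).

type C_7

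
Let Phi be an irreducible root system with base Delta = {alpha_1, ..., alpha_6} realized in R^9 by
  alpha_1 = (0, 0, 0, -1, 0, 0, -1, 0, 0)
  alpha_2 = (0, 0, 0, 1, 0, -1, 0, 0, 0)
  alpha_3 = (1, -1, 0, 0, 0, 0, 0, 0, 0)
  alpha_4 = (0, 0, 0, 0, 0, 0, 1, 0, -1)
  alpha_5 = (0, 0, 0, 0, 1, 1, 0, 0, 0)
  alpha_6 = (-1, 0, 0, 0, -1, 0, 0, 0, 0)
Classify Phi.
Compute the Cartan integers a_ij = 2(alpha_i, alpha_j)/(alpha_j, alpha_j); the resulting 6x6 Cartan matrix is
[[2, -1, 0, -1, 0, 0], [-1, 2, 0, 0, -1, 0], [0, 0, 2, 0, 0, -1], [-1, 0, 0, 2, 0, 0], [0, -1, 0, 0, 2, -1], [0, 0, -1, 0, -1, 2]].
All simple roots have the same length, so the diagram is simply laced. The associated Dynkin diagram is a chain of 6 nodes with single edges (A_6), so the type is A_6 (the algebra sl(7)).

type A_6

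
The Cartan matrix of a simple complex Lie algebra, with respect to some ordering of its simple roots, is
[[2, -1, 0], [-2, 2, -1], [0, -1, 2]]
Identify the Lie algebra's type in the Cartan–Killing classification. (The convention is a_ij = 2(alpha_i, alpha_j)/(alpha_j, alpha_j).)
The matrix has rank 3 with 2's on the diagonal. Reading the off-diagonal entries as Dynkin edges (a single edge where a_ij = a_ji = -1; a double or triple edge where a_ij * a_ji = 2 or 3), the diagram is a chain of 3 nodes with a double edge at one end; the terminal node there is the unique short simple root (B_3). One simple-root ordering that puts it in standard form is (alpha_3, alpha_2, alpha_1). So the algebra is type B_3, i.e. so(7).

B3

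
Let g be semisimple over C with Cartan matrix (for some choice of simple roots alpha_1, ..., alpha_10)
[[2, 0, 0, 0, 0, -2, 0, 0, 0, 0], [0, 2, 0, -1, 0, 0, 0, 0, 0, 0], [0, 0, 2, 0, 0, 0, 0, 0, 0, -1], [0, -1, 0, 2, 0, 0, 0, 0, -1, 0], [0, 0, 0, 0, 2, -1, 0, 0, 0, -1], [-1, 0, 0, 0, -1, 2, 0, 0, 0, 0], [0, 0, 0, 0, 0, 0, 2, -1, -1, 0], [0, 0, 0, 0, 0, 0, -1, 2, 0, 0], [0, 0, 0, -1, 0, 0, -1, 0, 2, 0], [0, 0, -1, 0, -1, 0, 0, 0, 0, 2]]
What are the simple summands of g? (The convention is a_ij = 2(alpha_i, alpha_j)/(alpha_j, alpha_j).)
The diagram associated to this matrix has two connected components: the simple roots {alpha_2, alpha_4, alpha_7, alpha_8, alpha_9} form a chain of 5 nodes with single edges (A_5), and {alpha_1, alpha_3, alpha_5, alpha_6, alpha_10} form a chain of 5 nodes with a double edge at one end; the terminal node there is the unique long simple root (C_5). A semisimple Lie algebra decomposes uniquely as the direct sum of simple ideals, one per connected component of its Dynkin diagram, so g ≅ A_5 ⊕ C_5 (dimension 35 + 55 = 90).

type A_5 + type C_5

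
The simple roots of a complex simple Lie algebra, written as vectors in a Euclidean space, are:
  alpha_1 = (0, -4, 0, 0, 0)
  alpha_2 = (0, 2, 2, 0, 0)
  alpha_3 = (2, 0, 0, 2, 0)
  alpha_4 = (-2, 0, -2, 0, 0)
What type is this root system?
C4

Compute the Cartan integers a_ij = 2(alpha_i, alpha_j)/(alpha_j, alpha_j); the resulting 4x4 Cartan matrix is
[[2, -2, 0, 0], [-1, 2, 0, -1], [0, 0, 2, -1], [0, -1, -1, 2]].
The roots have two lengths (squared-length ratio 2:1); the short ones are alpha_{2,3,4}. The associated Dynkin diagram is a chain of 4 nodes with a double edge at one end; the terminal node there is the unique long simple root (C_4), so the type is C_4 (the algebra sp(8)).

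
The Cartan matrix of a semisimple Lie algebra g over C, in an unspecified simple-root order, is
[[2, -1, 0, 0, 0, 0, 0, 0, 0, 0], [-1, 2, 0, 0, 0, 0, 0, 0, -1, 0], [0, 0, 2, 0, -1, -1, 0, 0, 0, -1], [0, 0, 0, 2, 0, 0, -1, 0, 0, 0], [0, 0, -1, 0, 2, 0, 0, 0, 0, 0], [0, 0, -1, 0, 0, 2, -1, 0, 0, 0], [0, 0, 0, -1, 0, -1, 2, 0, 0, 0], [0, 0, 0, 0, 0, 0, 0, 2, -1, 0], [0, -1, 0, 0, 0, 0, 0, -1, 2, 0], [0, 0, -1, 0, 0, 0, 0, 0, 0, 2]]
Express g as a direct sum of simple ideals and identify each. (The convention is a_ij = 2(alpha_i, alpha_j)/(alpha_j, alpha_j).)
The diagram associated to this matrix has two connected components: the simple roots {alpha_1, alpha_2, alpha_8, alpha_9} form a chain of 4 nodes with single edges (A_4), and {alpha_3, alpha_4, alpha_5, alpha_6, alpha_7, alpha_10} form a chain of 4 nodes with a fork of two nodes at one end (D_6). A semisimple Lie algebra decomposes uniquely as the direct sum of simple ideals, one per connected component of its Dynkin diagram, so g ≅ A_4 ⊕ D_6 (dimension 24 + 66 = 90).

A4 + D6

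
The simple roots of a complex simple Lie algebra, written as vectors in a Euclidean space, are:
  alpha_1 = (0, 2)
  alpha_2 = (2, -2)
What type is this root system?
B_2 (so(5))

Compute the Cartan integers a_ij = 2(alpha_i, alpha_j)/(alpha_j, alpha_j); the resulting 2x2 Cartan matrix is
[[2, -1], [-2, 2]].
The roots have two lengths (squared-length ratio 2:1); the short ones are alpha_{1}. The associated Dynkin diagram is a chain of 2 nodes with a double edge at one end; the terminal node there is the unique short simple root (B_2), so the type is B_2 (the algebra so(5)).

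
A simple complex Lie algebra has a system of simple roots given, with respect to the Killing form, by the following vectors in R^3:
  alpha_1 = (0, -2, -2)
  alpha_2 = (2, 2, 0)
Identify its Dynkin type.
Compute the Cartan integers a_ij = 2(alpha_i, alpha_j)/(alpha_j, alpha_j); the resulting 2x2 Cartan matrix is
[[2, -1], [-1, 2]].
All simple roots have the same length, so the diagram is simply laced. The associated Dynkin diagram is a chain of 2 nodes with single edges (A_2), so the type is A_2 (the algebra sl(3)).

A2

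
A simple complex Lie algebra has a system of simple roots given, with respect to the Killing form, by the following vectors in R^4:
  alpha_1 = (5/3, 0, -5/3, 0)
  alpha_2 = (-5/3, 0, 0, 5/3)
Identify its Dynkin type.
Compute the Cartan integers a_ij = 2(alpha_i, alpha_j)/(alpha_j, alpha_j); the resulting 2x2 Cartan matrix is
[[2, -1], [-1, 2]].
All simple roots have the same length, so the diagram is simply laced. The associated Dynkin diagram is a chain of 2 nodes with single edges (A_2), so the type is A_2 (the algebra sl(3)).

type A_2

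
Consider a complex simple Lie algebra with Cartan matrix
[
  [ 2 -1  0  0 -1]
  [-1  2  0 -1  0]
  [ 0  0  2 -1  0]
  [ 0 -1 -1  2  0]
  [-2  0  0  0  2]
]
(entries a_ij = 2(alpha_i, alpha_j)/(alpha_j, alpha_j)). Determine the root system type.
The matrix has rank 5 with 2's on the diagonal. Reading the off-diagonal entries as Dynkin edges (a single edge where a_ij = a_ji = -1; a double or triple edge where a_ij * a_ji = 2 or 3), the diagram is a chain of 5 nodes with a double edge at one end; the terminal node there is the unique long simple root (C_5). One simple-root ordering that puts it in standard form is (alpha_3, alpha_4, alpha_2, alpha_1, alpha_5). So the algebra is type C_5, i.e. sp(10).

type C_5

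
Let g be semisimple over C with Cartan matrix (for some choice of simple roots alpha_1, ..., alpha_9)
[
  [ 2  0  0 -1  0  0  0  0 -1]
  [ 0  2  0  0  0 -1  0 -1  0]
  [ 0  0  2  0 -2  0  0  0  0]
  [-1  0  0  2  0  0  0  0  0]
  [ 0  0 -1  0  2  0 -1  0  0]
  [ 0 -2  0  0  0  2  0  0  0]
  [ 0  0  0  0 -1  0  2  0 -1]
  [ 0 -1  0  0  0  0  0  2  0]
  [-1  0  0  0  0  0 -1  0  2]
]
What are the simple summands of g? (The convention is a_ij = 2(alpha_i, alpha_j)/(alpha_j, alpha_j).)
The diagram associated to this matrix has two connected components: the simple roots {alpha_2, alpha_6, alpha_8} form a chain of 3 nodes with a double edge at one end; the terminal node there is the unique long simple root (C_3), and {alpha_1, alpha_3, alpha_4, alpha_5, alpha_7, alpha_9} form a chain of 6 nodes with a double edge at one end; the terminal node there is the unique long simple root (C_6). A semisimple Lie algebra decomposes uniquely as the direct sum of simple ideals, one per connected component of its Dynkin diagram, so g ≅ C_3 ⊕ C_6 (dimension 21 + 78 = 99).

C_3 (sp(6)) ⊕ C_6 (sp(12))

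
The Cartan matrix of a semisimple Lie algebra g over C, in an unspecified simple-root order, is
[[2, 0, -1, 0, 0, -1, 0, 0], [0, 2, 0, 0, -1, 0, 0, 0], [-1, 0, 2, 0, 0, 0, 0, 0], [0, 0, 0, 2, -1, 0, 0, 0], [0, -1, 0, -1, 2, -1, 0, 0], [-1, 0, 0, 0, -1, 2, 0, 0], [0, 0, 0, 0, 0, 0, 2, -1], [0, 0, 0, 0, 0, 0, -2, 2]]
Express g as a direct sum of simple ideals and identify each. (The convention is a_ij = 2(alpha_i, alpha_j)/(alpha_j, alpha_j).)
The diagram associated to this matrix has two connected components: the simple roots {alpha_7, alpha_8} form a chain of 2 nodes with a double edge at one end; the terminal node there is the unique short simple root (B_2), and {alpha_1, alpha_2, alpha_3, alpha_4, alpha_5, alpha_6} form a chain of 4 nodes with a fork of two nodes at one end (D_6). A semisimple Lie algebra decomposes uniquely as the direct sum of simple ideals, one per connected component of its Dynkin diagram, so g ≅ B_2 ⊕ D_6 (dimension 10 + 66 = 76).

B2 ⊕ D6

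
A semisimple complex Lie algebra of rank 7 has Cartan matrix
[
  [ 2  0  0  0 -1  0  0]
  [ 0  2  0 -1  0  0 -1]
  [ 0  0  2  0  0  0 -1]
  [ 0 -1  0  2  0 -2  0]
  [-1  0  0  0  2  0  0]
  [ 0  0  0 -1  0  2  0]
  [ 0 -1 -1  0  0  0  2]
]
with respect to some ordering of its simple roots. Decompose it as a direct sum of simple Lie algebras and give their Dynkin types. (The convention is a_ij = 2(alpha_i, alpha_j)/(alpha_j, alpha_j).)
A_2 (sl(3)) ⊕ B_5 (so(11))

The diagram associated to this matrix has two connected components: the simple roots {alpha_1, alpha_5} form a chain of 2 nodes with single edges (A_2), and {alpha_2, alpha_3, alpha_4, alpha_6, alpha_7} form a chain of 5 nodes with a double edge at one end; the terminal node there is the unique short simple root (B_5). A semisimple Lie algebra decomposes uniquely as the direct sum of simple ideals, one per connected component of its Dynkin diagram, so g ≅ A_2 ⊕ B_5 (dimension 8 + 55 = 63).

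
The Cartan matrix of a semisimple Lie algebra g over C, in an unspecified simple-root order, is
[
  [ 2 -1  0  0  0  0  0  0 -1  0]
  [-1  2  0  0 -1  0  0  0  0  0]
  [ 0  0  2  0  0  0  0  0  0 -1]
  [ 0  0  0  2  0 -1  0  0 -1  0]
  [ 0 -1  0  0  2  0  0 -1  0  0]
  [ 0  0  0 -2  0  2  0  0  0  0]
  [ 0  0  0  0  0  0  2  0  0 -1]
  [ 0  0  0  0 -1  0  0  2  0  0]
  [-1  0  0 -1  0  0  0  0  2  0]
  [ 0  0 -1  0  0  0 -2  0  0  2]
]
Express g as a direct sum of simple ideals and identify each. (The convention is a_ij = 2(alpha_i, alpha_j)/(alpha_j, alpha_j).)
B_3 ⊕ C_7

The diagram associated to this matrix has two connected components: the simple roots {alpha_3, alpha_7, alpha_10} form a chain of 3 nodes with a double edge at one end; the terminal node there is the unique short simple root (B_3), and {alpha_1, alpha_2, alpha_4, alpha_5, alpha_6, alpha_8, alpha_9} form a chain of 7 nodes with a double edge at one end; the terminal node there is the unique long simple root (C_7). A semisimple Lie algebra decomposes uniquely as the direct sum of simple ideals, one per connected component of its Dynkin diagram, so g ≅ B_3 ⊕ C_7 (dimension 21 + 105 = 126).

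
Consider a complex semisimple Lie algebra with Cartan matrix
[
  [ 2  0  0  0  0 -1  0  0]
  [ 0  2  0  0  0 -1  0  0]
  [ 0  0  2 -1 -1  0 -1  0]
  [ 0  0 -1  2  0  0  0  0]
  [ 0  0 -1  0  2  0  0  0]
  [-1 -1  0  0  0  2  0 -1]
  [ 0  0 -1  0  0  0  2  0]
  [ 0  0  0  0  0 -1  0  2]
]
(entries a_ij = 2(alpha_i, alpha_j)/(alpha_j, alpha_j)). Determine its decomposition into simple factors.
type D_4 + type D_4

The diagram associated to this matrix has two connected components: the simple roots {alpha_1, alpha_2, alpha_6, alpha_8} form a chain of 2 nodes with a fork of two nodes at one end (D_4), and {alpha_3, alpha_4, alpha_5, alpha_7} form a chain of 2 nodes with a fork of two nodes at one end (D_4). A semisimple Lie algebra decomposes uniquely as the direct sum of simple ideals, one per connected component of its Dynkin diagram, so g ≅ D_4 ⊕ D_4 (dimension 28 + 28 = 56).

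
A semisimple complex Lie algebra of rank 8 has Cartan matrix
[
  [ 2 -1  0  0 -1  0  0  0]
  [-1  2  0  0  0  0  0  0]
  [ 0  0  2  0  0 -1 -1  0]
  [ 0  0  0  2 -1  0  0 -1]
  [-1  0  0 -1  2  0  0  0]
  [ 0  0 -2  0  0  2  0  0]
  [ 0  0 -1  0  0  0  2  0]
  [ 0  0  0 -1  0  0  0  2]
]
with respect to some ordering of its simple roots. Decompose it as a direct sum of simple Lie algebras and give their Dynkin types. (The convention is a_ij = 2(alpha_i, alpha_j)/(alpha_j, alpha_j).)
A5 + C3

The diagram associated to this matrix has two connected components: the simple roots {alpha_1, alpha_2, alpha_4, alpha_5, alpha_8} form a chain of 5 nodes with single edges (A_5), and {alpha_3, alpha_6, alpha_7} form a chain of 3 nodes with a double edge at one end; the terminal node there is the unique long simple root (C_3). A semisimple Lie algebra decomposes uniquely as the direct sum of simple ideals, one per connected component of its Dynkin diagram, so g ≅ A_5 ⊕ C_3 (dimension 35 + 21 = 56).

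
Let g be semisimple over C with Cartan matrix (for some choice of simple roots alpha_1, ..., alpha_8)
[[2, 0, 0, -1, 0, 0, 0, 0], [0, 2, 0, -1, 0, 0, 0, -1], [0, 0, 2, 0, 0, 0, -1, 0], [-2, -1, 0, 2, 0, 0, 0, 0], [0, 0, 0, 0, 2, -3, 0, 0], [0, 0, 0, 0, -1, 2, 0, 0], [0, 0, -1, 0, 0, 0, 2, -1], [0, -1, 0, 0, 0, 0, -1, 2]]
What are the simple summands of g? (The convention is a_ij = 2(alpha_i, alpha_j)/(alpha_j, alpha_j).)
The diagram associated to this matrix has two connected components: the simple roots {alpha_1, alpha_2, alpha_3, alpha_4, alpha_7, alpha_8} form a chain of 6 nodes with a double edge at one end; the terminal node there is the unique short simple root (B_6), and {alpha_5, alpha_6} form two nodes joined by a triple edge (G_2). A semisimple Lie algebra decomposes uniquely as the direct sum of simple ideals, one per connected component of its Dynkin diagram, so g ≅ B_6 ⊕ G_2 (dimension 78 + 14 = 92).

B6 + G2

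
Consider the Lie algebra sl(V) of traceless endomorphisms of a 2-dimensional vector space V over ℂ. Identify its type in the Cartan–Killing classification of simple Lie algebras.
This is sl(2), which has dimension 2^2 - 1 = 3 and rank 2 - 1 = 1 (a Cartan subalgebra is the diagonal traceless matrices). In the classification of classical Lie algebras, the special linear algebra sl(n+1) has type A_n; here n = 1, so the Dynkin diagram is a chain of 1 nodes with single edges (A_1). Hence the type is A_1.

A_1 (sl(2))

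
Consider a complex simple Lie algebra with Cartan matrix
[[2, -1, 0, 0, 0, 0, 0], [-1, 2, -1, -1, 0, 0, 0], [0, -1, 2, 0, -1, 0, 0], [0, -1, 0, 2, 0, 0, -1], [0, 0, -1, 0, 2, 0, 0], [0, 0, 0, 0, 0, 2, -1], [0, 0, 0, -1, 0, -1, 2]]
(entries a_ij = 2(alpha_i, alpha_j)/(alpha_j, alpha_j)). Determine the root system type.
E7

The matrix has rank 7 with 2's on the diagonal. Reading the off-diagonal entries as Dynkin edges (a single edge where a_ij = a_ji = -1; a double or triple edge where a_ij * a_ji = 2 or 3), the diagram is a chain of 6 nodes with one extra node attached to the third node from one end (E_7). One simple-root ordering that puts it in standard form is (alpha_5, alpha_1, alpha_3, alpha_2, alpha_4, alpha_7, alpha_6). So the algebra is type E_7.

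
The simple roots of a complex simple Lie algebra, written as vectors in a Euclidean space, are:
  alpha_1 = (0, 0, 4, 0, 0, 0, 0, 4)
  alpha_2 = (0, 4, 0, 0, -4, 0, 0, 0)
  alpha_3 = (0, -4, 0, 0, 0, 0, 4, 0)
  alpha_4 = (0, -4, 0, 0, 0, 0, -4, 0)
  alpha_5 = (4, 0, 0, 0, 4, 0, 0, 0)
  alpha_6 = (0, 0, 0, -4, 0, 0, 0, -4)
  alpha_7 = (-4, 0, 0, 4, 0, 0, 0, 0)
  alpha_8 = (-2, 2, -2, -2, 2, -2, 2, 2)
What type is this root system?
type E_8

Compute the Cartan integers a_ij = 2(alpha_i, alpha_j)/(alpha_j, alpha_j); the resulting 8x8 Cartan matrix is
[[2, 0, 0, 0, 0, -1, 0, 0], [0, 2, -1, -1, -1, 0, 0, 0], [0, -1, 2, 0, 0, 0, 0, 0], [0, -1, 0, 2, 0, 0, 0, -1], [0, -1, 0, 0, 2, 0, -1, 0], [-1, 0, 0, 0, 0, 2, -1, 0], [0, 0, 0, 0, -1, -1, 2, 0], [0, 0, 0, -1, 0, 0, 0, 2]].
All simple roots have the same length, so the diagram is simply laced. The associated Dynkin diagram is a chain of 7 nodes with one extra node attached to the third node from one end (E_8), so the type is E_8.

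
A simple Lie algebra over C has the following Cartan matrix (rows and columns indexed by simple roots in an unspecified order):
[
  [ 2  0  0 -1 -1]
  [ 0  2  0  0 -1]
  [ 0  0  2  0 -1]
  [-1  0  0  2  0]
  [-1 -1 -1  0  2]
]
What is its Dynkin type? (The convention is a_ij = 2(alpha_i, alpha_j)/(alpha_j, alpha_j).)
The matrix has rank 5 with 2's on the diagonal. Reading the off-diagonal entries as Dynkin edges (a single edge where a_ij = a_ji = -1; a double or triple edge where a_ij * a_ji = 2 or 3), the diagram is a chain of 3 nodes with a fork of two nodes at one end (D_5). One simple-root ordering that puts it in standard form is (alpha_4, alpha_1, alpha_5, alpha_2, alpha_3). So the algebra is type D_5, i.e. so(10).

type D_5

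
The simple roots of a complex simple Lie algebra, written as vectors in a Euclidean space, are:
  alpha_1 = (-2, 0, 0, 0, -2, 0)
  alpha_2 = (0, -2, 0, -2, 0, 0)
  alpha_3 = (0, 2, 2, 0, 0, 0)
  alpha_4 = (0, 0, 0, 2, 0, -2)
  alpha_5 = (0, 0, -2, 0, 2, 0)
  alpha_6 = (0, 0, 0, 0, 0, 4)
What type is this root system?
Compute the Cartan integers a_ij = 2(alpha_i, alpha_j)/(alpha_j, alpha_j); the resulting 6x6 Cartan matrix is
[[2, 0, 0, 0, -1, 0], [0, 2, -1, -1, 0, 0], [0, -1, 2, 0, -1, 0], [0, -1, 0, 2, 0, -1], [-1, 0, -1, 0, 2, 0], [0, 0, 0, -2, 0, 2]].
The roots have two lengths (squared-length ratio 2:1); the short ones are alpha_{1,2,3,4,5}. The associated Dynkin diagram is a chain of 6 nodes with a double edge at one end; the terminal node there is the unique long simple root (C_6), so the type is C_6 (the algebra sp(12)).

C_6 (sp(12))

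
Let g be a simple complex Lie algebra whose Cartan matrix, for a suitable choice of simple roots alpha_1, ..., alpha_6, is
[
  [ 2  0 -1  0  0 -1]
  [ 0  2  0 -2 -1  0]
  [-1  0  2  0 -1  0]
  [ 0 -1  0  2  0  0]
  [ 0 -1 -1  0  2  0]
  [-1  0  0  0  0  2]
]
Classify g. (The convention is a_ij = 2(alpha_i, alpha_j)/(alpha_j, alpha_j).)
The matrix has rank 6 with 2's on the diagonal. Reading the off-diagonal entries as Dynkin edges (a single edge where a_ij = a_ji = -1; a double or triple edge where a_ij * a_ji = 2 or 3), the diagram is a chain of 6 nodes with a double edge at one end; the terminal node there is the unique short simple root (B_6). One simple-root ordering that puts it in standard form is (alpha_6, alpha_1, alpha_3, alpha_5, alpha_2, alpha_4). So the algebra is type B_6, i.e. so(13).

type B_6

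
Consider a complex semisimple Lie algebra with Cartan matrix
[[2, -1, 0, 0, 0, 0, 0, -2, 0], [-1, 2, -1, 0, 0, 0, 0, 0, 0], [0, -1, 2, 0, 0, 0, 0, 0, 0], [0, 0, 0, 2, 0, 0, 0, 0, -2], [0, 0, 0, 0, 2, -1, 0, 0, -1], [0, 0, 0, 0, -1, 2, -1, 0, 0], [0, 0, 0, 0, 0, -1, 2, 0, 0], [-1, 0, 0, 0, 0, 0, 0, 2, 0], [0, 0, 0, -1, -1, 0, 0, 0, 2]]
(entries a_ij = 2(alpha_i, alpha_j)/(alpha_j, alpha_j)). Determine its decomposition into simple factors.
B4 + C5

The diagram associated to this matrix has two connected components: the simple roots {alpha_1, alpha_2, alpha_3, alpha_8} form a chain of 4 nodes with a double edge at one end; the terminal node there is the unique short simple root (B_4), and {alpha_4, alpha_5, alpha_6, alpha_7, alpha_9} form a chain of 5 nodes with a double edge at one end; the terminal node there is the unique long simple root (C_5). A semisimple Lie algebra decomposes uniquely as the direct sum of simple ideals, one per connected component of its Dynkin diagram, so g ≅ B_4 ⊕ C_5 (dimension 36 + 55 = 91).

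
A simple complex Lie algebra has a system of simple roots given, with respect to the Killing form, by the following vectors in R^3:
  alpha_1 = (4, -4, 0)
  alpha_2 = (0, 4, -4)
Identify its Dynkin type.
type A_2

Compute the Cartan integers a_ij = 2(alpha_i, alpha_j)/(alpha_j, alpha_j); the resulting 2x2 Cartan matrix is
[[2, -1], [-1, 2]].
All simple roots have the same length, so the diagram is simply laced. The associated Dynkin diagram is a chain of 2 nodes with single edges (A_2), so the type is A_2 (the algebra sl(3)).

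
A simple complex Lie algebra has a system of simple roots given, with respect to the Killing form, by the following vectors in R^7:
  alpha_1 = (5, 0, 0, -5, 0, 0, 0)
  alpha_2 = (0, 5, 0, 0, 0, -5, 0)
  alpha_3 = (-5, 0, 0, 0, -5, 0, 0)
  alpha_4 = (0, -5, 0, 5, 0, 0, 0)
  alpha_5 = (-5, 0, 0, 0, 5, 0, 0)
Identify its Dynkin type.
Compute the Cartan integers a_ij = 2(alpha_i, alpha_j)/(alpha_j, alpha_j); the resulting 5x5 Cartan matrix is
[[2, 0, -1, -1, -1], [0, 2, 0, -1, 0], [-1, 0, 2, 0, 0], [-1, -1, 0, 2, 0], [-1, 0, 0, 0, 2]].
All simple roots have the same length, so the diagram is simply laced. The associated Dynkin diagram is a chain of 3 nodes with a fork of two nodes at one end (D_5), so the type is D_5 (the algebra so(10)).

type D_5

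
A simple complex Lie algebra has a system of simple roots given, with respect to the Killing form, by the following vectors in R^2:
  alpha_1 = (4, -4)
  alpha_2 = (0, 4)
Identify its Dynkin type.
Compute the Cartan integers a_ij = 2(alpha_i, alpha_j)/(alpha_j, alpha_j); the resulting 2x2 Cartan matrix is
[[2, -2], [-1, 2]].
The roots have two lengths (squared-length ratio 2:1); the short ones are alpha_{2}. The associated Dynkin diagram is a chain of 2 nodes with a double edge at one end; the terminal node there is the unique short simple root (B_2), so the type is B_2 (the algebra so(5)).

B2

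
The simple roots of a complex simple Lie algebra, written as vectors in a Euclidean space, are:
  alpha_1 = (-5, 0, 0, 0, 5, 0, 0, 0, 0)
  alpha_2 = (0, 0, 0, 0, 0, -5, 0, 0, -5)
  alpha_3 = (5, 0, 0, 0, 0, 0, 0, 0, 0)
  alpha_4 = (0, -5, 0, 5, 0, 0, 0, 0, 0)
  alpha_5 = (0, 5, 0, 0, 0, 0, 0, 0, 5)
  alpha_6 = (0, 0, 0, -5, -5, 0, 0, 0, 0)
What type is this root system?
type B_6

Compute the Cartan integers a_ij = 2(alpha_i, alpha_j)/(alpha_j, alpha_j); the resulting 6x6 Cartan matrix is
[[2, 0, -2, 0, 0, -1], [0, 2, 0, 0, -1, 0], [-1, 0, 2, 0, 0, 0], [0, 0, 0, 2, -1, -1], [0, -1, 0, -1, 2, 0], [-1, 0, 0, -1, 0, 2]].
The roots have two lengths (squared-length ratio 2:1); the short ones are alpha_{3}. The associated Dynkin diagram is a chain of 6 nodes with a double edge at one end; the terminal node there is the unique short simple root (B_6), so the type is B_6 (the algebra so(13)).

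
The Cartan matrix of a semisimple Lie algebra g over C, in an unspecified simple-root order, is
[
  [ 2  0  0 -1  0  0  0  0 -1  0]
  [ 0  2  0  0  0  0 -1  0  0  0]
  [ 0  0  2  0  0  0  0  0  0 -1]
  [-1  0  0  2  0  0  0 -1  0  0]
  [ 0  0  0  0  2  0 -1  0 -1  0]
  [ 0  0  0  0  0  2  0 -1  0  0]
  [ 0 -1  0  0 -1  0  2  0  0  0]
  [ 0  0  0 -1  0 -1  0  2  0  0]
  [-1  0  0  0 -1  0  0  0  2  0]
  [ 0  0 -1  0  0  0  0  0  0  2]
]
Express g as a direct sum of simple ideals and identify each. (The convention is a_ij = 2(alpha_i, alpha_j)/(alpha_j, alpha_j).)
The diagram associated to this matrix has two connected components: the simple roots {alpha_3, alpha_10} form a chain of 2 nodes with single edges (A_2), and {alpha_1, alpha_2, alpha_4, alpha_5, alpha_6, alpha_7, alpha_8, alpha_9} form a chain of 8 nodes with single edges (A_8). A semisimple Lie algebra decomposes uniquely as the direct sum of simple ideals, one per connected component of its Dynkin diagram, so g ≅ A_2 ⊕ A_8 (dimension 8 + 80 = 88).

A_2 ⊕ A_8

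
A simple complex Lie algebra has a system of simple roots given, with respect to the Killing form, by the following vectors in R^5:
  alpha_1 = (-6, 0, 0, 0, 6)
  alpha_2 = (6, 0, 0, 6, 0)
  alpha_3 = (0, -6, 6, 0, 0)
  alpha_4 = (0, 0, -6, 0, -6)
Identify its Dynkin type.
Compute the Cartan integers a_ij = 2(alpha_i, alpha_j)/(alpha_j, alpha_j); the resulting 4x4 Cartan matrix is
[[2, -1, 0, -1], [-1, 2, 0, 0], [0, 0, 2, -1], [-1, 0, -1, 2]].
All simple roots have the same length, so the diagram is simply laced. The associated Dynkin diagram is a chain of 4 nodes with single edges (A_4), so the type is A_4 (the algebra sl(5)).

type A_4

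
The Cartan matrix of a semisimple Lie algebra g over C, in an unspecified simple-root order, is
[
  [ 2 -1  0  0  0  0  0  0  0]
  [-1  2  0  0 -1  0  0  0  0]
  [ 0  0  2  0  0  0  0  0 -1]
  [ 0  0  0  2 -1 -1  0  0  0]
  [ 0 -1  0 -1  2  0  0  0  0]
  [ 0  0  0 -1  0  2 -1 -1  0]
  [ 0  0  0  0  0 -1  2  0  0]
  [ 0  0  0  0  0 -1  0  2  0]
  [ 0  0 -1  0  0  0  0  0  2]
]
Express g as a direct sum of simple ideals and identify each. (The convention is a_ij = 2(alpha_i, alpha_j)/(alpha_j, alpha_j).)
A_2 + D_7

The diagram associated to this matrix has two connected components: the simple roots {alpha_3, alpha_9} form a chain of 2 nodes with single edges (A_2), and {alpha_1, alpha_2, alpha_4, alpha_5, alpha_6, alpha_7, alpha_8} form a chain of 5 nodes with a fork of two nodes at one end (D_7). A semisimple Lie algebra decomposes uniquely as the direct sum of simple ideals, one per connected component of its Dynkin diagram, so g ≅ A_2 ⊕ D_7 (dimension 8 + 91 = 99).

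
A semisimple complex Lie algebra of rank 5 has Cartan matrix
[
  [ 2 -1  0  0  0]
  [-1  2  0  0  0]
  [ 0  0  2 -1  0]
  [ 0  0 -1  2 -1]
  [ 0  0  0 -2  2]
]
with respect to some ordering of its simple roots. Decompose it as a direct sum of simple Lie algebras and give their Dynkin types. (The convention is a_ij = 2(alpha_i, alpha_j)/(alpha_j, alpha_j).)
type A_2 ⊕ type C_3

The diagram associated to this matrix has two connected components: the simple roots {alpha_1, alpha_2} form a chain of 2 nodes with single edges (A_2), and {alpha_3, alpha_4, alpha_5} form a chain of 3 nodes with a double edge at one end; the terminal node there is the unique long simple root (C_3). A semisimple Lie algebra decomposes uniquely as the direct sum of simple ideals, one per connected component of its Dynkin diagram, so g ≅ A_2 ⊕ C_3 (dimension 8 + 21 = 29).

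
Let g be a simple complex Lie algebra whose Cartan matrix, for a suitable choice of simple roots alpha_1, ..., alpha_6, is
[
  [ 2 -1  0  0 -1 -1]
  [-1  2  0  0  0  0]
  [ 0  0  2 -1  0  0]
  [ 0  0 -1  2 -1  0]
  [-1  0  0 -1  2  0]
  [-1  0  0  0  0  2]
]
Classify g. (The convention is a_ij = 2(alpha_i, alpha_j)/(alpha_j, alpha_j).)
D6

The matrix has rank 6 with 2's on the diagonal. Reading the off-diagonal entries as Dynkin edges (a single edge where a_ij = a_ji = -1; a double or triple edge where a_ij * a_ji = 2 or 3), the diagram is a chain of 4 nodes with a fork of two nodes at one end (D_6). One simple-root ordering that puts it in standard form is (alpha_3, alpha_4, alpha_5, alpha_1, alpha_6, alpha_2). So the algebra is type D_6, i.e. so(12).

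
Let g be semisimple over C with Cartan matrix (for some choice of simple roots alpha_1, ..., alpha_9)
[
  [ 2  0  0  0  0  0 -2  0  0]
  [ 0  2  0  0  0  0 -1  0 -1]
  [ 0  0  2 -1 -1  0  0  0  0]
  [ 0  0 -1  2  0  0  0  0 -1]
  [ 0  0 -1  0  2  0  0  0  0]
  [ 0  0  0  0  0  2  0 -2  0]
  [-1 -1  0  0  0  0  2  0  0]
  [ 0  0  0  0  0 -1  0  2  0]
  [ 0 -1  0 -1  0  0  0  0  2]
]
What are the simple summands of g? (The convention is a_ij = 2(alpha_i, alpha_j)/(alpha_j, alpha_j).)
type B_2 + type C_7

The diagram associated to this matrix has two connected components: the simple roots {alpha_6, alpha_8} form a chain of 2 nodes with a double edge at one end; the terminal node there is the unique short simple root (B_2), and {alpha_1, alpha_2, alpha_3, alpha_4, alpha_5, alpha_7, alpha_9} form a chain of 7 nodes with a double edge at one end; the terminal node there is the unique long simple root (C_7). A semisimple Lie algebra decomposes uniquely as the direct sum of simple ideals, one per connected component of its Dynkin diagram, so g ≅ B_2 ⊕ C_7 (dimension 10 + 105 = 115).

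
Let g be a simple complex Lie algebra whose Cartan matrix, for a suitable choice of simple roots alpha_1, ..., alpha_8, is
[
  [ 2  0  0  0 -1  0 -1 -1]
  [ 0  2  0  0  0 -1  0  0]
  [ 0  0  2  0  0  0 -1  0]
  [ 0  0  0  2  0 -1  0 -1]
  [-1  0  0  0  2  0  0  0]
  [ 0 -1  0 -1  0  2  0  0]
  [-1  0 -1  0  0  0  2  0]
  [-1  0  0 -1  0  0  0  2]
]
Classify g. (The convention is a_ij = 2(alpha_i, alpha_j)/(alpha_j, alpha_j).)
type E_8

The matrix has rank 8 with 2's on the diagonal. Reading the off-diagonal entries as Dynkin edges (a single edge where a_ij = a_ji = -1; a double or triple edge where a_ij * a_ji = 2 or 3), the diagram is a chain of 7 nodes with one extra node attached to the third node from one end (E_8). One simple-root ordering that puts it in standard form is (alpha_3, alpha_5, alpha_7, alpha_1, alpha_8, alpha_4, alpha_6, alpha_2). So the algebra is type E_8.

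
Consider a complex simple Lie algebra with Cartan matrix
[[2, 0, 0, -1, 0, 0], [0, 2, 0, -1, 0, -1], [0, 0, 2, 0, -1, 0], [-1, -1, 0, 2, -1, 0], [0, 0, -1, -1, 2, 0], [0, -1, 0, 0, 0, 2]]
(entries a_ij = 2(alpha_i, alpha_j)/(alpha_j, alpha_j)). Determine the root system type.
The matrix has rank 6 with 2's on the diagonal. Reading the off-diagonal entries as Dynkin edges (a single edge where a_ij = a_ji = -1; a double or triple edge where a_ij * a_ji = 2 or 3), the diagram is a chain of 5 nodes with one extra node attached to the third node from one end (E_6). One simple-root ordering that puts it in standard form is (alpha_3, alpha_1, alpha_5, alpha_4, alpha_2, alpha_6). So the algebra is type E_6.

E_6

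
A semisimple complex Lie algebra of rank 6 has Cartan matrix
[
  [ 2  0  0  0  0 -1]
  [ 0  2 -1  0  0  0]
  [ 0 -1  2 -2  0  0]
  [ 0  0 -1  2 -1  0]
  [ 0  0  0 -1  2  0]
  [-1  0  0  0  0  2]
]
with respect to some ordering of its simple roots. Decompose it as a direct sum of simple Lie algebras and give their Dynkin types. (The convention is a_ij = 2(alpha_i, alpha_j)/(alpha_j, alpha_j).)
A_2 (sl(3)) ⊕ F_4

The diagram associated to this matrix has two connected components: the simple roots {alpha_1, alpha_6} form a chain of 2 nodes with single edges (A_2), and {alpha_2, alpha_3, alpha_4, alpha_5} form a chain of 4 nodes with a double edge between the middle two (F_4). A semisimple Lie algebra decomposes uniquely as the direct sum of simple ideals, one per connected component of its Dynkin diagram, so g ≅ A_2 ⊕ F_4 (dimension 8 + 52 = 60).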